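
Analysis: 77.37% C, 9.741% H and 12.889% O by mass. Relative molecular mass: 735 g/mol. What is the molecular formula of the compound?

C48H72O6

Assume 100 g: 77.37 g C, 9.741 g H, 12.889 g O.
C: 77.37 g ÷ 12.01 g/mol = 6.442 mol
H: 9.741 g ÷ 1.008 g/mol = 9.664 mol
O: 12.889 g ÷ 16.00 g/mol = 0.8056 mol
Smallest is O at 0.8056 mol; normalising gives C 7.997, H 11.996, O 1.000
→ C8H12O
Empirical-formula mass = 124.18 g/mol
n = 735 / 124.18 = 5.92 ≈ 6
Molecular formula = (C8H12O)×6 = C48H72O6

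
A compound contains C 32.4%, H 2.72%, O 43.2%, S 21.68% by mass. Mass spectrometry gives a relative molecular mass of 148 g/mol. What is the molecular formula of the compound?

C4H4O4S

Assume 100 g: 32.4 g C, 2.72 g H, 43.2 g O, 21.68 g S.
C: 32.4 g ÷ 12.01 g/mol = 2.698 mol
H: 2.72 g ÷ 1.008 g/mol = 2.698 mol
O: 43.2 g ÷ 16.00 g/mol = 2.7 mol
S: 21.68 g ÷ 32.07 g/mol = 0.676 mol
Divide by the smallest (0.676 mol S): C 3.991, H 3.992, O 3.994, S 1.000
→ C4H4O4S
Empirical-formula mass = 148.14 g/mol
n = 148 / 148.14 = 1.00 ≈ 1
Molecular formula = empirical formula = C4H4O4S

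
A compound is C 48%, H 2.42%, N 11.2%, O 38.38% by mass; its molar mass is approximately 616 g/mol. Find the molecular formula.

C25H15N5O15

Assume 100 g: 48 g C, 2.42 g H, 11.2 g N, 38.38 g O.
C: 48 g ÷ 12.01 g/mol = 3.997 mol
H: 2.42 g ÷ 1.008 g/mol = 2.401 mol
N: 11.2 g ÷ 14.01 g/mol = 0.7994 mol
O: 38.38 g ÷ 16.00 g/mol = 2.399 mol
Divide by the smallest (0.7994 mol N): C 4.999, H 3.003, N 1.000, O 3.001
→ C5H3NO3
Empirical-formula mass = 125.08 g/mol
n = 616 / 125.08 = 4.92 ≈ 5
Molecular formula = (C5H3NO3)×5 = C25H15N5O15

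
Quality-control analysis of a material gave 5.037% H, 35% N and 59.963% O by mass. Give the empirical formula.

Assume 100 g: 5.037 g H, 35 g N, 59.963 g O.
Moles — H: 5.037 / 1.008 = 4.997 mol; N: 35 / 14.01 = 2.498 mol; O: 59.963 / 16.00 = 3.748 mol
Divide by the smallest (2.498 mol N): H 2.000, N 1.000, O 1.500
Multiply by 2: H 4.00, N 2.00, O 3.00 → H4N2O3

H4N2O3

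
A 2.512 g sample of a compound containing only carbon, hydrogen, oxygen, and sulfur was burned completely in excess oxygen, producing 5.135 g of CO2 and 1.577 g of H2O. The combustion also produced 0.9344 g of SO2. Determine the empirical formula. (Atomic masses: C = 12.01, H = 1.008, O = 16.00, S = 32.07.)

C8H12O2S

mol C = 5.135 / 44.01 = 0.1167; mass C = 0.1167 × 12.01 = 1.401 g
mol H = 2 × (1.577 / 18.02) = 0.1750; mass H = 0.1750 × 1.008 = 0.1764 g
mol S = 0.9344 / 64.07 = 0.01458; mass S = 0.4677 g
mass O = 2.512 − (2.045) = 0.4666 g → mol O = 0.02916
Divide by the smallest (0.01458 mol S): C 8.000, H 12.001, O 1.999, S 1.000
Ratio ≈ 8:12:2:1, so the empirical formula is C8H12O2S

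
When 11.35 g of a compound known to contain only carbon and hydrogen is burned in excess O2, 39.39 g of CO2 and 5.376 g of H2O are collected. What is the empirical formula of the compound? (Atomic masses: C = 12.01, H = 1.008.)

mol C = 39.39 / 44.01 = 0.8950; mass C = 0.8950 × 12.01 = 10.75 g
mol H = 2 × (5.376 / 18.02) = 0.5967; mass H = 0.5967 × 1.008 = 0.6014 g
Smallest is H at 0.5967 mol; normalising gives C 1.500, H 1.000
Multiply by 2: C 3.00, H 2.00 → C3H2

C3H2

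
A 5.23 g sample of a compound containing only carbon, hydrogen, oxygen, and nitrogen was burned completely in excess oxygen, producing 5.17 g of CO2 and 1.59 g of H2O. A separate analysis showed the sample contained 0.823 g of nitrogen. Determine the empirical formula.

C2H3NO3

mol C = 5.17 / 44.01 = 0.1175; mass C = 0.1175 × 12.01 = 1.411 g
mol H = 2 × (1.59 / 18.02) = 0.1765; mass H = 0.1765 × 1.008 = 0.1779 g
mol N = 0.823 / 14.01 = 0.05874
mass O = 5.23 − (2.412) = 2.818 g → mol O = 0.1761
Divide by the smallest (0.05874 mol N): C 2.000, H 3.004, N 1.000, O 2.998
Ratio ≈ 2:3:1:3, so the empirical formula is C2H3NO3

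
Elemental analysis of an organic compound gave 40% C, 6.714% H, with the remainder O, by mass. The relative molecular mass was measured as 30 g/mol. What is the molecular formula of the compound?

CH2O

Assume 100 g: 40 g C, 6.714 g H, 53.286 g O.
Moles — C: 40 / 12.01 = 3.331 mol; H: 6.714 / 1.008 = 6.661 mol; O: 53.286 / 16.00 = 3.33 mol
Divide by the smallest (3.33 mol O): C 1.000, H 2.000, O 1.000
Ratio ≈ 1:2:1, so the empirical formula is CH2O
Empirical-formula mass = 30.03 g/mol
n = 30 / 30.03 = 1.00 ≈ 1
Molecular formula = empirical formula = CH2O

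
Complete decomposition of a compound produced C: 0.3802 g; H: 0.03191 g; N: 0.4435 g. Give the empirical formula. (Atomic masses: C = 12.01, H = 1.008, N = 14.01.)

CHN

C: 0.3802 g ÷ 12.01 g/mol = 0.03166 mol
H: 0.03191 g ÷ 1.008 g/mol = 0.03166 mol
N: 0.4435 g ÷ 14.01 g/mol = 0.03166 mol
Ratios (÷ 0.03166): C 1.000, H 1.000, N 1.000
≈ 1:1:1 → CHN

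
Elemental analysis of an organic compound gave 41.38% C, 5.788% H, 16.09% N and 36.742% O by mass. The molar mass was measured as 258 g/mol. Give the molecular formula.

C9H15N3O6

Assume 100 g: 41.38 g C, 5.788 g H, 16.09 g N, 36.742 g O.
Moles — C: 41.38 / 12.01 = 3.445 mol; H: 5.788 / 1.008 = 5.742 mol; N: 16.09 / 14.01 = 1.148 mol; O: 36.742 / 16.00 = 2.296 mol
Divide by the smallest (1.148 mol N): C 3.000, H 5.000, N 1.000, O 2.000
≈ 3:5:1:2 → C3H5NO2
Empirical-formula mass = 87.08 g/mol
n = 258 / 87.08 = 2.96 ≈ 3
Molecular formula = (C3H5NO2)×3 = C9H15N3O6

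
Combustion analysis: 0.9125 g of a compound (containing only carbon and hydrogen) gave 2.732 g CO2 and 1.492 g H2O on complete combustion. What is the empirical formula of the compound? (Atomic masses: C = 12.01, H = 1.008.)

C3H8

mol C = 2.732 / 44.01 = 0.06208; mass C = 0.06208 × 12.01 = 0.7455 g
mol H = 2 × (1.492 / 18.02) = 0.1656; mass H = 0.1656 × 1.008 = 0.1669 g
Ratios (÷ 0.06208): C 1.000, H 2.668
Scaling by 3: C 3.00, H 8.00 → C3H8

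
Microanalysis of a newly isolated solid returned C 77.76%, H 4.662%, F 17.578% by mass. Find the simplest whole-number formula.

Assume 100 g: 77.76 g C, 4.662 g H, 17.578 g F.
C: 77.76 g ÷ 12.01 g/mol = 6.475 mol
H: 4.662 g ÷ 1.008 g/mol = 4.625 mol
F: 17.578 g ÷ 19.00 g/mol = 0.9252 mol
Divide by the smallest (0.9252 mol F): C 6.998, H 4.999, F 1.000
≈ 7:5:1 → C7H5F

C7H5F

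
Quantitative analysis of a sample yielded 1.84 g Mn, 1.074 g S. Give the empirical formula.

n(Mn) = 1.84/54.94 = 0.03349, n(S) = 1.074/32.07 = 0.03349
Divide by the smallest (0.03349 mol S): Mn 1.000, S 1.000
≈ 1:1 → MnS

MnS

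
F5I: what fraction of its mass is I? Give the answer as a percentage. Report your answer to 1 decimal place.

Molar mass = 5(19.00) + 1(126.90) = 221.900 g/mol
Mass of I per mole = 1 × 126.90 = 126.900 g
% I = 126.900 / 221.900 × 100 = 57.2%

57.2%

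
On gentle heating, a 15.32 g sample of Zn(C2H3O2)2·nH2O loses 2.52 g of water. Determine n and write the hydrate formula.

Zn(C2H3O2)2·2H2O

Mass of anhydrous Zn(C2H3O2)2 = 15.32 − 2.52 = 12.8 g
mol H2O = 2.52 / 18.02 = 0.1398
Molar mass of Zn(C2H3O2)2 = 183.47 g/mol → mol Zn(C2H3O2)2 = 12.8 / 183.47 = 0.06977
n = 0.1398 / 0.06977 = 2.00 ≈ 2 → Zn(C2H3O2)2·2H2O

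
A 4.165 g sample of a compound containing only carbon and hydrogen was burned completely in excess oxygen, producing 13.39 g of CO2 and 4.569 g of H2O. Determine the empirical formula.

mol C = 13.39 / 44.01 = 0.3042; mass C = 0.3042 × 12.01 = 3.654 g
mol H = 2 × (4.569 / 18.02) = 0.5071; mass H = 0.5071 × 1.008 = 0.5112 g
Divide by the smallest (0.3042 mol C): C 1.000, H 1.667
Multiply by 3: C 3.00, H 5.00 → C3H5

C3H5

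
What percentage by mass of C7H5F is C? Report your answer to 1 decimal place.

77.8%

Molar mass = 7(12.01) + 5(1.008) + 1(19.00) = 108.110 g/mol
Mass of C per mole = 7 × 12.01 = 84.070 g
% C = 84.070 / 108.110 × 100 = 77.8%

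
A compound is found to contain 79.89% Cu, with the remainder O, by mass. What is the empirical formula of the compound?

CuO

Assume 100 g: 79.89 g Cu, 20.11 g O.
Cu: 79.89 g ÷ 63.55 g/mol = 1.257 mol
O: 20.11 g ÷ 16.00 g/mol = 1.257 mol
Divide by the smallest (1.257 mol O): Cu 1.000, O 1.000
≈ 1:1 → CuO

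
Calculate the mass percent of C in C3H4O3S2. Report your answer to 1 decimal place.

Molar mass = 3(12.01) + 4(1.008) + 3(16.00) + 2(32.07) = 152.202 g/mol
Mass of C per mole = 3 × 12.01 = 36.030 g
% C = 36.030 / 152.202 × 100 = 23.7%

23.7%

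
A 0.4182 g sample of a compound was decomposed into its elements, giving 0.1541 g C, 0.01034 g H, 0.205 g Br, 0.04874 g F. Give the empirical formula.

C5H4BrF

n(C) = 0.1541/12.01 = 0.01283, n(H) = 0.01034/1.008 = 0.01026, n(Br) = 0.205/79.90 = 0.002566, n(F) = 0.04874/19.00 = 0.002565
Ratios (÷ 0.002565): C 5.002, H 3.999, Br 1.000, F 1.000
Ratio ≈ 5:4:1:1, so the empirical formula is C5H4BrF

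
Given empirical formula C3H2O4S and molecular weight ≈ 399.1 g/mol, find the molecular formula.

C9H6O12S3

Empirical-formula mass = 134.12 g/mol
n = 399.1 / 134.12 = 2.98 ≈ 3
Molecular formula = (C3H2O4S)3 = C9H6O12S3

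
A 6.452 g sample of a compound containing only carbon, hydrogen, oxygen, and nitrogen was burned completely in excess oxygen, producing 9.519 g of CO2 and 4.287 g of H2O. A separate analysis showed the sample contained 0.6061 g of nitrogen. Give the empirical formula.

C5H11NO4

mol C = 9.519 / 44.01 = 0.2163; mass C = 0.2163 × 12.01 = 2.598 g
mol H = 2 × (4.287 / 18.02) = 0.4758; mass H = 0.4758 × 1.008 = 0.4796 g
mol N = 0.6061 / 14.01 = 0.04326
mass O = 6.452 − (3.683) = 2.769 g → mol O = 0.1730
Divide by the smallest (0.04326 mol N): C 5.000, H 10.998, N 1.000, O 4.000
≈ 5:11:1:4 → C5H11NO4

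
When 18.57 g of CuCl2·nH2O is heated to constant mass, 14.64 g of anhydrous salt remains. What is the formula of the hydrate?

CuCl2·2H2O

Mass of water lost = 18.57 − 14.64 = 3.93 g → 3.93 / 18.02 = 0.2181 mol H2O
Molar mass of CuCl2 = 134.45 g/mol → mol CuCl2 = 14.64 / 134.45 = 0.1089
n = 0.2181 / 0.1089 = 2.00 ≈ 2 → CuCl2·2H2O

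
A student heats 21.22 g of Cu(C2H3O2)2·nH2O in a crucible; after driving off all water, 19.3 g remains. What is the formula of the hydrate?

Mass of water lost = 21.22 − 19.3 = 1.92 g → 1.92 / 18.02 = 0.1065 mol H2O
Molar mass of Cu(C2H3O2)2 = 181.64 g/mol → mol Cu(C2H3O2)2 = 19.3 / 181.64 = 0.1063
n = 0.1065 / 0.1063 = 1.00 ≈ 1 → Cu(C2H3O2)2·H2O

Cu(C2H3O2)2·H2O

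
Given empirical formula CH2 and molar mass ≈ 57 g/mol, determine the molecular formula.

C4H8

Empirical-formula mass = 14.03 g/mol
n = 57 / 14.03 = 4.06 ≈ 4
Molecular formula = (CH2)4 = C4H8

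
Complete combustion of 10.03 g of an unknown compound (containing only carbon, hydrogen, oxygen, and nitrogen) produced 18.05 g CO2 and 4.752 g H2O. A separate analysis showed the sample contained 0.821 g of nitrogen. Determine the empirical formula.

C7H9NO4

mol C = 18.05 / 44.01 = 0.4101; mass C = 0.4101 × 12.01 = 4.926 g
mol H = 2 × (4.752 / 18.02) = 0.5274; mass H = 0.5274 × 1.008 = 0.5316 g
mol N = 0.821 / 14.01 = 0.05860
mass O = 10.03 − (6.278) = 3.752 g → mol O = 0.2345
Smallest is N at 0.0586 mol; normalising gives C 6.999, H 9.000, N 1.000, O 4.001
≈ 7:9:1:4 → C7H9NO4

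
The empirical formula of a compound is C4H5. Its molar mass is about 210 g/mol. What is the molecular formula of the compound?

Empirical-formula mass = 53.08 g/mol
n = 210 / 53.08 = 3.96 ≈ 4
Molecular formula = (C4H5)4 = C16H20

C16H20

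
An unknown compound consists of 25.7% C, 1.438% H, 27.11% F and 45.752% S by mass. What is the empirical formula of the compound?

C3H2F2S2

Assume 100 g: 25.7 g C, 1.438 g H, 27.11 g F, 45.752 g S.
C: 25.7 g ÷ 12.01 g/mol = 2.14 mol
H: 1.438 g ÷ 1.008 g/mol = 1.427 mol
F: 27.11 g ÷ 19.00 g/mol = 1.427 mol
S: 45.752 g ÷ 32.07 g/mol = 1.427 mol
Smallest is H at 1.427 mol; normalising gives C 1.500, H 1.000, F 1.000, S 1.000
×2: C 3.00, H 2.00, F 2.00, S 2.00 → C3H2F2S2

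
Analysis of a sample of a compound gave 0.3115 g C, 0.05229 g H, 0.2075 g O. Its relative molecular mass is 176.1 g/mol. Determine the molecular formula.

C8H16O4

Moles — C: 0.3115 / 12.01 = 0.02594 mol; H: 0.05229 / 1.008 = 0.05188 mol; O: 0.2075 / 16.00 = 0.01297 mol
Smallest is O at 0.01297 mol; normalising gives C 2.000, H 4.000, O 1.000
≈ 2:4:1 → C2H4O
Empirical-formula mass = 44.05 g/mol
n = 176.1 / 44.05 = 4.00 ≈ 4
Molecular formula = (C2H4O)×4 = C8H16O4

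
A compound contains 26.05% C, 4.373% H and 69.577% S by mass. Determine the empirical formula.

CH2S

Assume 100 g: 26.05 g C, 4.373 g H, 69.577 g S.
C: 26.05 g ÷ 12.01 g/mol = 2.169 mol
H: 4.373 g ÷ 1.008 g/mol = 4.338 mol
S: 69.577 g ÷ 32.07 g/mol = 2.17 mol
Smallest is C at 2.169 mol; normalising gives C 1.000, H 2.000, S 1.000
Ratio ≈ 1:2:1, so the empirical formula is CH2S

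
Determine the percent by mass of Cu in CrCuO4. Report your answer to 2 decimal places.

35.39%

Molar mass = 1(52.00) + 1(63.55) + 4(16.00) = 179.550 g/mol
Mass of Cu per mole = 1 × 63.55 = 63.550 g
% Cu = 63.550 / 179.550 × 100 = 35.39%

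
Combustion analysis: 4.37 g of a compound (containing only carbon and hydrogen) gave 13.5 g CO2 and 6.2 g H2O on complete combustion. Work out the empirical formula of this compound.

C4H9

mol C = 13.5 / 44.01 = 0.3067; mass C = 0.3067 × 12.01 = 3.684 g
mol H = 2 × (6.2 / 18.02) = 0.6881; mass H = 0.6881 × 1.008 = 0.6936 g
Ratios (÷ 0.3067): C 1.000, H 2.243
×4: C 4.00, H 8.97 → C4H9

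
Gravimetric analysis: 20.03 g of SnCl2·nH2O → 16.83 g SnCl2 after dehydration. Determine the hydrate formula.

Mass of water lost = 20.03 − 16.83 = 3.2 g → 3.2 / 18.02 = 0.1776 mol H2O
Molar mass of SnCl2 = 189.61 g/mol → mol SnCl2 = 16.83 / 189.61 = 0.08876
n = 0.1776 / 0.08876 = 2.00 ≈ 2 → SnCl2·2H2O

SnCl2·2H2O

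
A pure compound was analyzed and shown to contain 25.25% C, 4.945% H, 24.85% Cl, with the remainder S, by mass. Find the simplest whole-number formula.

C3H7ClS2

Assume 100 g: 25.25 g C, 4.945 g H, 24.85 g Cl, 44.955 g S.
C: 25.25 g ÷ 12.01 g/mol = 2.102 mol
H: 4.945 g ÷ 1.008 g/mol = 4.906 mol
Cl: 24.85 g ÷ 35.45 g/mol = 0.701 mol
S: 44.955 g ÷ 32.07 g/mol = 1.402 mol
Smallest is Cl at 0.701 mol; normalising gives C 2.999, H 6.998, Cl 1.000, S 2.000
Ratio ≈ 3:7:1:2, so the empirical formula is C3H7ClS2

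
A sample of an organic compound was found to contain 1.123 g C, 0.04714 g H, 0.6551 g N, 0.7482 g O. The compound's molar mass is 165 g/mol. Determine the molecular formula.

n(C) = 1.123/12.01 = 0.09351, n(H) = 0.04714/1.008 = 0.04677, n(N) = 0.6551/14.01 = 0.04676, n(O) = 0.7482/16.00 = 0.04676
Ratios (÷ 0.04676): C 2.000, H 1.000, N 1.000, O 1.000
→ C2HNO
Empirical-formula mass = 55.04 g/mol
n = 165 / 55.04 = 3.00 ≈ 3
Molecular formula = (C2HNO)×3 = C6H3N3O3

C6H3N3O3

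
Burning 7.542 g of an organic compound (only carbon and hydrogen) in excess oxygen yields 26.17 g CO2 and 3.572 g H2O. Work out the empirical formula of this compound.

C3H2

mol C = 26.17 / 44.01 = 0.5946; mass C = 0.5946 × 12.01 = 7.142 g
mol H = 2 × (3.572 / 18.02) = 0.3964; mass H = 0.3964 × 1.008 = 0.3996 g
Divide by the smallest (0.3964 mol H): C 1.500, H 1.000
×2: C 3.00, H 2.00 → C3H2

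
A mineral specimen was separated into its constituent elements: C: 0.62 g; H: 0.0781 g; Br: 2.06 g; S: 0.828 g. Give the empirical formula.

Moles — C: 0.62 / 12.01 = 0.05162 mol; H: 0.0781 / 1.008 = 0.07748 mol; Br: 2.06 / 79.90 = 0.02578 mol; S: 0.828 / 32.07 = 0.02582 mol
Divide by the smallest (0.02578 mol Br): C 2.002, H 3.005, Br 1.000, S 1.001
→ C2H3BrS

C2H3BrS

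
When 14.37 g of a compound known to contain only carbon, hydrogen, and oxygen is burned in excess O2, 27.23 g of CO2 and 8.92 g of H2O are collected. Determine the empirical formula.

C5H8O3

mol C = 27.23 / 44.01 = 0.6187; mass C = 0.6187 × 12.01 = 7.431 g
mol H = 2 × (8.92 / 18.02) = 0.9900; mass H = 0.9900 × 1.008 = 0.9979 g
mass O = 14.37 − (8.429) = 5.941 g → mol O = 0.3713
Divide by the smallest (0.3713 mol O): C 1.666, H 2.666, O 1.000
Multiply by 3: C 5.00, H 8.00, O 3.00 → C5H8O3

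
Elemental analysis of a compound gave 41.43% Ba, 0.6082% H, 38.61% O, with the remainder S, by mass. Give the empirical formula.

BaH2O8S2

Assume 100 g: 41.43 g Ba, 0.6082 g H, 38.61 g O, 19.352 g S.
Ba: 41.43 g ÷ 137.33 g/mol = 0.3017 mol
H: 0.6082 g ÷ 1.008 g/mol = 0.6034 mol
O: 38.61 g ÷ 16.00 g/mol = 2.413 mol
S: 19.352 g ÷ 32.07 g/mol = 0.6034 mol
Divide by the smallest (0.3017 mol Ba): Ba 1.000, H 2.000, O 7.999, S 2.000
→ BaH2O8S2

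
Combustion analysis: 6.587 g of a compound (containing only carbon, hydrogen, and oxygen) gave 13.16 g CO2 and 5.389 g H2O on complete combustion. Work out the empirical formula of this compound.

C2H4O

mol C = 13.16 / 44.01 = 0.2990; mass C = 0.2990 × 12.01 = 3.591 g
mol H = 2 × (5.389 / 18.02) = 0.5981; mass H = 0.5981 × 1.008 = 0.6029 g
mass O = 6.587 − (4.194) = 2.393 g → mol O = 0.1496
Smallest is O at 0.1496 mol; normalising gives C 1.999, H 3.999, O 1.000
→ C2H4O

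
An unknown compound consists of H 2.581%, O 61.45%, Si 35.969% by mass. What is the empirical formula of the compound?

Assume 100 g: 2.581 g H, 61.45 g O, 35.969 g Si.
n(H) = 2.581/1.008 = 2.561, n(O) = 61.45/16.00 = 3.841, n(Si) = 35.969/28.09 = 1.28
Divide by the smallest (1.28 mol Si): H 2.000, O 2.999, Si 1.000
Ratio ≈ 2:3:1, so the empirical formula is H2O3Si

H2O3Si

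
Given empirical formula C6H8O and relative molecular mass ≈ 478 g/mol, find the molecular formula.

C30H40O5

Empirical-formula mass = 96.12 g/mol
n = 478 / 96.12 = 4.97 ≈ 5
Molecular formula = (C6H8O)5 = C30H40O5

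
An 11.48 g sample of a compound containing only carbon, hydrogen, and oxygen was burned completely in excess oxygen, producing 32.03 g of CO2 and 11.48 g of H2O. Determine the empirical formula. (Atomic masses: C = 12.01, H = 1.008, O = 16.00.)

mol C = 32.03 / 44.01 = 0.7278; mass C = 0.7278 × 12.01 = 8.741 g
mol H = 2 × (11.48 / 18.02) = 1.274; mass H = 1.274 × 1.008 = 1.284 g
mass O = 11.48 − (10.03) = 1.455 g → mol O = 0.09093
Ratios (÷ 0.09093): C 8.004, H 14.012, O 1.000
Ratio ≈ 8:14:1, so the empirical formula is C8H14O

C8H14O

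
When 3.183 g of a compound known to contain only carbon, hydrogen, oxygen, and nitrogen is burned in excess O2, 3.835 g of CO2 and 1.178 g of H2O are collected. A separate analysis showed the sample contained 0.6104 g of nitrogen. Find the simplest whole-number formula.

mol C = 3.835 / 44.01 = 0.08714; mass C = 0.08714 × 12.01 = 1.047 g
mol H = 2 × (1.178 / 18.02) = 0.1307; mass H = 0.1307 × 1.008 = 0.1318 g
mol N = 0.6104 / 14.01 = 0.04357
mass O = 3.183 − (1.789) = 1.394 g → mol O = 0.08714
Divide by the smallest (0.04357 mol N): C 2.000, H 3.001, N 1.000, O 2.000
→ C2H3NO2

C2H3NO2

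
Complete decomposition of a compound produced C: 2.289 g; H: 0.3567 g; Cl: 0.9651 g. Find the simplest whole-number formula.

C7H13Cl

C: 2.289 g ÷ 12.01 g/mol = 0.1906 mol
H: 0.3567 g ÷ 1.008 g/mol = 0.3539 mol
Cl: 0.9651 g ÷ 35.45 g/mol = 0.02722 mol
Ratios (÷ 0.02722): C 7.001, H 12.998, Cl 1.000
Ratio ≈ 7:13:1, so the empirical formula is C7H13Cl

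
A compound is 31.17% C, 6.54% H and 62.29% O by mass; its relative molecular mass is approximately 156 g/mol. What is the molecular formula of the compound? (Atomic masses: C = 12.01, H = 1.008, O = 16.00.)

Assume 100 g: 31.17 g C, 6.54 g H, 62.29 g O.
C: 31.17 g ÷ 12.01 g/mol = 2.595 mol
H: 6.54 g ÷ 1.008 g/mol = 6.488 mol
O: 62.29 g ÷ 16.00 g/mol = 3.893 mol
Ratios (÷ 2.595): C 1.000, H 2.500, O 1.500
×2: C 2.00, H 5.00, O 3.00 → C2H5O3
Empirical-formula mass = 77.06 g/mol
n = 156 / 77.06 = 2.02 ≈ 2
Molecular formula = (C2H5O3)×2 = C4H10O6

C4H10O6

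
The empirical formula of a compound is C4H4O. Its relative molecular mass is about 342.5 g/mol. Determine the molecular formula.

C20H20O5

Empirical-formula mass = 68.07 g/mol
n = 342.5 / 68.07 = 5.03 ≈ 5
Molecular formula = (C4H4O)5 = C20H20O5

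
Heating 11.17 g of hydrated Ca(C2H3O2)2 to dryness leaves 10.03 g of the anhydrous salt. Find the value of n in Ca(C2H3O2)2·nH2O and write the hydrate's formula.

Ca(C2H3O2)2·H2O

Mass of water lost = 11.17 − 10.03 = 1.14 g → 1.14 / 18.02 = 0.06326 mol H2O
Molar mass of Ca(C2H3O2)2 = 158.17 g/mol → mol Ca(C2H3O2)2 = 10.03 / 158.17 = 0.06341
n = 0.06326 / 0.06341 = 1.00 ≈ 1 → Ca(C2H3O2)2·H2O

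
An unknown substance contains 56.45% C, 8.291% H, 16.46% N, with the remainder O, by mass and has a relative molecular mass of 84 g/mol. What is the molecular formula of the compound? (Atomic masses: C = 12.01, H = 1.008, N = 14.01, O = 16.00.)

C4H7NO

Assume 100 g: 56.45 g C, 8.291 g H, 16.46 g N, 18.799 g O.
Moles — C: 56.45 / 12.01 = 4.7 mol; H: 8.291 / 1.008 = 8.225 mol; N: 16.46 / 14.01 = 1.175 mol; O: 18.799 / 16.00 = 1.175 mol
Smallest is N at 1.175 mol; normalising gives C 4.001, H 7.001, N 1.000, O 1.000
→ C4H7NO
Empirical-formula mass = 85.11 g/mol
n = 84 / 85.11 = 0.99 ≈ 1
Molecular formula = empirical formula = C4H7NO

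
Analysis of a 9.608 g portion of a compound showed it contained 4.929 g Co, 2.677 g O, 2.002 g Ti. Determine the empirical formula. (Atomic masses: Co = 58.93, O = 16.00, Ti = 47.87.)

n(Co) = 4.929/58.93 = 0.08364, n(O) = 2.677/16.00 = 0.1673, n(Ti) = 2.002/47.87 = 0.04182
Divide by the smallest (0.04182 mol Ti): Co 2.000, O 4.001, Ti 1.000
→ Co2O4Ti

Co2O4Ti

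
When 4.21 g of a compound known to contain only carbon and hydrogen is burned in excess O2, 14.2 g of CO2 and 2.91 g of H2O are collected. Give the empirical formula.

mol C = 14.2 / 44.01 = 0.3227; mass C = 0.3227 × 12.01 = 3.875 g
mol H = 2 × (2.91 / 18.02) = 0.3230; mass H = 0.3230 × 1.008 = 0.3256 g
Smallest is C at 0.3227 mol; normalising gives C 1.000, H 1.001
Ratio ≈ 1:1, so the empirical formula is CH

CH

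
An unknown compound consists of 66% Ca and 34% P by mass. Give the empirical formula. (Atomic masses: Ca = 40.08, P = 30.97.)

Assume 100 g: 66 g Ca, 34 g P.
Moles — Ca: 66 / 40.08 = 1.647 mol; P: 34 / 30.97 = 1.098 mol
Divide by the smallest (1.098 mol P): Ca 1.500, P 1.000
Scaling by 2: Ca 3.00, P 2.00 → Ca3P2

Ca3P2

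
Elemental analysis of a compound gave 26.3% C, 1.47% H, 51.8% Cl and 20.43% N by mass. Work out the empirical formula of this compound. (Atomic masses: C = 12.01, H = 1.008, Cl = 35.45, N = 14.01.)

Assume 100 g: 26.3 g C, 1.47 g H, 51.8 g Cl, 20.43 g N.
Moles — C: 26.3 / 12.01 = 2.19 mol; H: 1.47 / 1.008 = 1.458 mol; Cl: 51.8 / 35.45 = 1.461 mol; N: 20.43 / 14.01 = 1.458 mol
Smallest is N at 1.458 mol; normalising gives C 1.502, H 1.000, Cl 1.002, N 1.000
Scaling by 2: C 3.00, H 2.00, Cl 2.00, N 2.00 → C3H2Cl2N2

C3H2Cl2N2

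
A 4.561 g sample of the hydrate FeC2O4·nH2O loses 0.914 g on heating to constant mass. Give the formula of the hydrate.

Mass of anhydrous FeC2O4 = 4.561 − 0.914 = 3.647 g
mol H2O = 0.914 / 18.02 = 0.05072
Molar mass of FeC2O4 = 143.87 g/mol → mol FeC2O4 = 3.647 / 143.87 = 0.02535
n = 0.05072 / 0.02535 = 2.00 ≈ 2 → FeC2O4·2H2O

FeC2O4·2H2O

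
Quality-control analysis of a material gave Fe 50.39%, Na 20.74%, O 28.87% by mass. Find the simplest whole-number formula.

Assume 100 g: 50.39 g Fe, 20.74 g Na, 28.87 g O.
Fe: 50.39 g ÷ 55.85 g/mol = 0.9022 mol
Na: 20.74 g ÷ 22.99 g/mol = 0.9021 mol
O: 28.87 g ÷ 16.00 g/mol = 1.804 mol
Divide by the smallest (0.9021 mol Na): Fe 1.000, Na 1.000, O 2.000
≈ 1:1:2 → FeNaO2

FeNaO2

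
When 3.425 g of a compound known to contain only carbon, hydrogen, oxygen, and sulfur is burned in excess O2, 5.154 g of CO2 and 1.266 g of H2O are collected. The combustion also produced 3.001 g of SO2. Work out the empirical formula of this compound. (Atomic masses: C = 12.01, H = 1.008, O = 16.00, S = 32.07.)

C5H6OS2

mol C = 5.154 / 44.01 = 0.1171; mass C = 0.1171 × 12.01 = 1.406 g
mol H = 2 × (1.266 / 18.02) = 0.1405; mass H = 0.1405 × 1.008 = 0.1416 g
mol S = 3.001 / 64.07 = 0.04684; mass S = 1.502 g
mass O = 3.425 − (3.050) = 0.3747 g → mol O = 0.02342
Smallest is O at 0.02342 mol; normalising gives C 5.000, H 5.999, O 1.000, S 2.000
Ratio ≈ 5:6:1:2, so the empirical formula is C5H6OS2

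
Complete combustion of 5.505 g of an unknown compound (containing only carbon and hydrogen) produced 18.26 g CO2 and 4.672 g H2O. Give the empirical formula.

mol C = 18.26 / 44.01 = 0.4149; mass C = 0.4149 × 12.01 = 4.983 g
mol H = 2 × (4.672 / 18.02) = 0.5185; mass H = 0.5185 × 1.008 = 0.5227 g
Ratios (÷ 0.4149): C 1.000, H 1.250
Scaling by 4: C 4.00, H 5.00 → C4H5

C4H5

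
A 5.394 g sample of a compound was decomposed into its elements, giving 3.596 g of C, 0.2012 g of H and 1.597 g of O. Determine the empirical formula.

C3H2O

Moles — C: 3.596 / 12.01 = 0.2994 mol; H: 0.2012 / 1.008 = 0.1996 mol; O: 1.597 / 16.00 = 0.09981 mol
Divide by the smallest (0.09981 mol O): C 3.000, H 2.000, O 1.000
→ C3H2O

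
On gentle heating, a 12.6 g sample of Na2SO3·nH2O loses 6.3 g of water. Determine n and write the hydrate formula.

Na2SO3·7H2O

Mass of anhydrous Na2SO3 = 12.6 − 6.3 = 6.3 g
mol H2O = 6.3 / 18.02 = 0.3496
Molar mass of Na2SO3 = 126.05 g/mol → mol Na2SO3 = 6.3 / 126.05 = 0.04998
n = 0.3496 / 0.04998 = 7.00 ≈ 7 → Na2SO3·7H2O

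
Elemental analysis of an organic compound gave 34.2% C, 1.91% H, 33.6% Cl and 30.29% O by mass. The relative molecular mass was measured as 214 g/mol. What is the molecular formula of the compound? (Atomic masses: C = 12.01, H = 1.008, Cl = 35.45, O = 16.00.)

C6H4Cl2O4

Assume 100 g: 34.2 g C, 1.91 g H, 33.6 g Cl, 30.29 g O.
C: 34.2 g ÷ 12.01 g/mol = 2.848 mol
H: 1.91 g ÷ 1.008 g/mol = 1.895 mol
Cl: 33.6 g ÷ 35.45 g/mol = 0.9478 mol
O: 30.29 g ÷ 16.00 g/mol = 1.893 mol
Ratios (÷ 0.9478): C 3.004, H 1.999, Cl 1.000, O 1.997
Ratio ≈ 3:2:1:2, so the empirical formula is C3H2ClO2
Empirical-formula mass = 105.50 g/mol
n = 214 / 105.50 = 2.03 ≈ 2
Molecular formula = (C3H2ClO2)×2 = C6H4Cl2O4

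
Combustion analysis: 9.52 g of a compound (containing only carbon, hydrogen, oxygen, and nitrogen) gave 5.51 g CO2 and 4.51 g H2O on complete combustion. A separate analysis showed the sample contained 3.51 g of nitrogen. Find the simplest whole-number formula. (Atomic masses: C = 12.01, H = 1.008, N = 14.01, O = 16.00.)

mol C = 5.51 / 44.01 = 0.1252; mass C = 0.1252 × 12.01 = 1.504 g
mol H = 2 × (4.51 / 18.02) = 0.5006; mass H = 0.5006 × 1.008 = 0.5046 g
mol N = 3.51 / 14.01 = 0.2505
mass O = 9.52 − (5.518) = 4.002 g → mol O = 0.2501
Divide by the smallest (0.1252 mol C): C 1.000, H 3.998, N 2.001, O 1.998
Ratio ≈ 1:4:2:2, so the empirical formula is CH4N2O2

CH4N2O2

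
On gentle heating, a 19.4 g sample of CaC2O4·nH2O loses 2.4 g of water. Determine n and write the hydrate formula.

CaC2O4·H2O

Mass of anhydrous CaC2O4 = 19.4 − 2.4 = 17 g
mol H2O = 2.4 / 18.02 = 0.1332
Molar mass of CaC2O4 = 128.10 g/mol → mol CaC2O4 = 17 / 128.10 = 0.1327
n = 0.1332 / 0.1327 = 1.00 ≈ 1 → CaC2O4·H2O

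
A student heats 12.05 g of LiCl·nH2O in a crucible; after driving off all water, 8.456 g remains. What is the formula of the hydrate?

Mass of water lost = 12.05 − 8.456 = 3.594 g → 3.594 / 18.02 = 0.1994 mol H2O
Molar mass of LiCl = 42.39 g/mol → mol LiCl = 8.456 / 42.39 = 0.1995
n = 0.1994 / 0.1995 = 1.00 ≈ 1 → LiCl·H2O

LiCl·H2O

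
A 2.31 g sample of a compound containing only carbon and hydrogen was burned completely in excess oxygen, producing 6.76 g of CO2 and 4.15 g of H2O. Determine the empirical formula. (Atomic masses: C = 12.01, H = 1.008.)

CH3

mol C = 6.76 / 44.01 = 0.1536; mass C = 0.1536 × 12.01 = 1.845 g
mol H = 2 × (4.15 / 18.02) = 0.4606; mass H = 0.4606 × 1.008 = 0.4643 g
Ratios (÷ 0.1536): C 1.000, H 2.999
→ CH3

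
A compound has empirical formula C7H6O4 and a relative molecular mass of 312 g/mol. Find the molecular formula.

Empirical-formula mass = 154.12 g/mol
n = 312 / 154.12 = 2.02 ≈ 2
Molecular formula = (C7H6O4)2 = C14H12O8

C14H12O8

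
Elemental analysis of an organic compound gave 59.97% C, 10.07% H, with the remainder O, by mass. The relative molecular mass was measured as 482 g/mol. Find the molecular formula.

C24H48O9

Assume 100 g: 59.97 g C, 10.07 g H, 29.96 g O.
C: 59.97 g ÷ 12.01 g/mol = 4.993 mol
H: 10.07 g ÷ 1.008 g/mol = 9.99 mol
O: 29.96 g ÷ 16.00 g/mol = 1.873 mol
Divide by the smallest (1.873 mol O): C 2.667, H 5.335, O 1.000
Scaling by 3: C 8.00, H 16.01, O 3.00 → C8H16O3
Empirical-formula mass = 160.21 g/mol
n = 482 / 160.21 = 3.01 ≈ 3
Molecular formula = (C8H16O3)×3 = C24H48O9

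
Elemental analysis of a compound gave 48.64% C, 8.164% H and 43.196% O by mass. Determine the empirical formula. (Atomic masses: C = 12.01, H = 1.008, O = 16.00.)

Assume 100 g: 48.64 g C, 8.164 g H, 43.196 g O.
Moles — C: 48.64 / 12.01 = 4.05 mol; H: 8.164 / 1.008 = 8.099 mol; O: 43.196 / 16.00 = 2.7 mol
Ratios (÷ 2.7): C 1.500, H 3.000, O 1.000
Scaling by 2: C 3.00, H 6.00, O 2.00 → C3H6O2

C3H6O2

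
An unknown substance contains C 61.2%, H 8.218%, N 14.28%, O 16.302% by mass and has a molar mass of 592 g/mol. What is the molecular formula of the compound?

C30H48N6O6

Assume 100 g: 61.2 g C, 8.218 g H, 14.28 g N, 16.302 g O.
n(C) = 61.2/12.01 = 5.096, n(H) = 8.218/1.008 = 8.153, n(N) = 14.28/14.01 = 1.019, n(O) = 16.302/16.00 = 1.019
Ratios (÷ 1.019): C 5.001, H 8.002, N 1.000, O 1.000
→ C5H8NO
Empirical-formula mass = 98.12 g/mol
n = 592 / 98.12 = 6.03 ≈ 6
Molecular formula = (C5H8NO)×6 = C30H48N6O6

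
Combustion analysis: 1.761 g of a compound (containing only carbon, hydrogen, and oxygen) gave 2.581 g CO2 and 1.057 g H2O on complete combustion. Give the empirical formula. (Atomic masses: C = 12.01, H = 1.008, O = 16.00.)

mol C = 2.581 / 44.01 = 0.05865; mass C = 0.05865 × 12.01 = 0.7043 g
mol H = 2 × (1.057 / 18.02) = 0.1173; mass H = 0.1173 × 1.008 = 0.1183 g
mass O = 1.761 − (0.8226) = 0.9384 g → mol O = 0.05865
Divide by the smallest (0.05865 mol C): C 1.000, H 2.000, O 1.000
→ CH2O

CH2O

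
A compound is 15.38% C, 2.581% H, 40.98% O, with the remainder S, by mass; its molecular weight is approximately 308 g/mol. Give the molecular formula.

C4H8O8S4

Assume 100 g: 15.38 g C, 2.581 g H, 40.98 g O, 41.059 g S.
n(C) = 15.38/12.01 = 1.281, n(H) = 2.581/1.008 = 2.561, n(O) = 40.98/16.00 = 2.561, n(S) = 41.059/32.07 = 1.28
Smallest is S at 1.28 mol; normalising gives C 1.000, H 2.000, O 2.001, S 1.000
≈ 1:2:2:1 → CH2O2S
Empirical-formula mass = 78.10 g/mol
n = 308 / 78.10 = 3.94 ≈ 4
Molecular formula = (CH2O2S)×4 = C4H8O8S4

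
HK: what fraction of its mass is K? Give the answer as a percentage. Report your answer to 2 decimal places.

Molar mass = 1(1.008) + 1(39.10) = 40.108 g/mol
Mass of K per mole = 1 × 39.10 = 39.100 g
% K = 39.100 / 40.108 × 100 = 97.49%

97.49%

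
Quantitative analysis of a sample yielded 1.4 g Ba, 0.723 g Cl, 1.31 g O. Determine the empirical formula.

BaCl2O8

Ba: 1.4 g ÷ 137.33 g/mol = 0.01019 mol
Cl: 0.723 g ÷ 35.45 g/mol = 0.02039 mol
O: 1.31 g ÷ 16.00 g/mol = 0.08188 mol
Ratios (÷ 0.01019): Ba 1.000, Cl 2.001, O 8.031
≈ 1:2:8 → BaCl2O8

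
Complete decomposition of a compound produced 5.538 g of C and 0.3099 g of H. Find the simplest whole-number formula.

C: 5.538 g ÷ 12.01 g/mol = 0.4611 mol
H: 0.3099 g ÷ 1.008 g/mol = 0.3074 mol
Divide by the smallest (0.3074 mol H): C 1.500, H 1.000
Multiply by 2: C 3.00, H 2.00 → C3H2

C3H2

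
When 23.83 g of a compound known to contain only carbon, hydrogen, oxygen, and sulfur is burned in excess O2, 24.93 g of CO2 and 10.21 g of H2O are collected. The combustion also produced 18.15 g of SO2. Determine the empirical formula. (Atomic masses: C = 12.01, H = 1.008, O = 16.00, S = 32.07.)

C4H8O3S2

mol C = 24.93 / 44.01 = 0.5665; mass C = 0.5665 × 12.01 = 6.803 g
mol H = 2 × (10.21 / 18.02) = 1.133; mass H = 1.133 × 1.008 = 1.142 g
mol S = 18.15 / 64.07 = 0.2833; mass S = 9.085 g
mass O = 23.83 − (17.03) = 6.800 g → mol O = 0.4250
Smallest is S at 0.2833 mol; normalising gives C 2.000, H 4.000, O 1.500, S 1.000
×2: C 4.00, H 8.00, O 3.00, S 2.00 → C4H8O3S2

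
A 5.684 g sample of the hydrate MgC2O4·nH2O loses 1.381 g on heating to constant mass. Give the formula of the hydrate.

Mass of anhydrous MgC2O4 = 5.684 − 1.381 = 4.303 g
mol H2O = 1.381 / 18.02 = 0.07664
Molar mass of MgC2O4 = 112.33 g/mol → mol MgC2O4 = 4.303 / 112.33 = 0.03831
n = 0.07664 / 0.03831 = 2.00 ≈ 2 → MgC2O4·2H2O

MgC2O4·2H2O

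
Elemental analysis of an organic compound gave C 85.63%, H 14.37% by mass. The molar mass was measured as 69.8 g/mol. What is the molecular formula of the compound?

Assume 100 g: 85.63 g C, 14.37 g H.
n(C) = 85.63/12.01 = 7.13, n(H) = 14.37/1.008 = 14.26
Divide by the smallest (7.13 mol C): C 1.000, H 1.999
Ratio ≈ 1:2, so the empirical formula is CH2
Empirical-formula mass = 14.03 g/mol
n = 69.8 / 14.03 = 4.98 ≈ 5
Molecular formula = (CH2)×5 = C5H10

C5H10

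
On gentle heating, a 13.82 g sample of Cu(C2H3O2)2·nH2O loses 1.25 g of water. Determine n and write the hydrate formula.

Cu(C2H3O2)2·H2O

Mass of anhydrous Cu(C2H3O2)2 = 13.82 − 1.25 = 12.57 g
mol H2O = 1.25 / 18.02 = 0.06937
Molar mass of Cu(C2H3O2)2 = 181.64 g/mol → mol Cu(C2H3O2)2 = 12.57 / 181.64 = 0.0692
n = 0.06937 / 0.0692 = 1.00 ≈ 1 → Cu(C2H3O2)2·H2O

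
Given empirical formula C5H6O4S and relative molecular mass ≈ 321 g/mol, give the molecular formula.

C10H12O8S2

Empirical-formula mass = 162.17 g/mol
n = 321 / 162.17 = 1.98 ≈ 2
Molecular formula = (C5H6O4S)2 = C10H12O8S2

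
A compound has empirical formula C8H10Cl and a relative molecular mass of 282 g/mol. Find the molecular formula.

C16H20Cl2

Empirical-formula mass = 141.61 g/mol
n = 282 / 141.61 = 1.99 ≈ 2
Molecular formula = (C8H10Cl)2 = C16H20Cl2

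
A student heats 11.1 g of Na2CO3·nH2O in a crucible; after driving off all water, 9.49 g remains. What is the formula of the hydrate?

Na2CO3·H2O

Mass of water lost = 11.1 − 9.49 = 1.61 g → 1.61 / 18.02 = 0.08935 mol H2O
Molar mass of Na2CO3 = 105.99 g/mol → mol Na2CO3 = 9.49 / 105.99 = 0.08954
n = 0.08935 / 0.08954 = 1.00 ≈ 1 → Na2CO3·H2O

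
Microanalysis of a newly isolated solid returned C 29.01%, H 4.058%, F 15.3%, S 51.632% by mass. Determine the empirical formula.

C3H5FS2

Assume 100 g: 29.01 g C, 4.058 g H, 15.3 g F, 51.632 g S.
n(C) = 29.01/12.01 = 2.415, n(H) = 4.058/1.008 = 4.026, n(F) = 15.3/19.00 = 0.8053, n(S) = 51.632/32.07 = 1.61
Divide by the smallest (0.8053 mol F): C 3.000, H 4.999, F 1.000, S 1.999
→ C3H5FS2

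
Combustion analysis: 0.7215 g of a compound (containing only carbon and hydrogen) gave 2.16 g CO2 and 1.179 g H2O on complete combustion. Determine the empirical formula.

C3H8

mol C = 2.16 / 44.01 = 0.04908; mass C = 0.04908 × 12.01 = 0.5894 g
mol H = 2 × (1.179 / 18.02) = 0.1309; mass H = 0.1309 × 1.008 = 0.1319 g
Ratios (÷ 0.04908): C 1.000, H 2.666
×3: C 3.00, H 8.00 → C3H8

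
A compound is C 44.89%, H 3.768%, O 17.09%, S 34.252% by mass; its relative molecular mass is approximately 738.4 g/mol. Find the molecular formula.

C28H28O8S8

Assume 100 g: 44.89 g C, 3.768 g H, 17.09 g O, 34.252 g S.
Moles — C: 44.89 / 12.01 = 3.738 mol; H: 3.768 / 1.008 = 3.738 mol; O: 17.09 / 16.00 = 1.068 mol; S: 34.252 / 32.07 = 1.068 mol
Divide by the smallest (1.068 mol S): C 3.500, H 3.500, O 1.000, S 1.000
Scaling by 2: C 7.00, H 7.00, O 2.00, S 2.00 → C7H7O2S2
Empirical-formula mass = 187.27 g/mol
n = 738.4 / 187.27 = 3.94 ≈ 4
Molecular formula = (C7H7O2S2)×4 = C28H28O8S8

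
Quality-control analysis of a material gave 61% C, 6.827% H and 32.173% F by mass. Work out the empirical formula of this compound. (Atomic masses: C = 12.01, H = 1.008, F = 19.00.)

C3H4F

Assume 100 g: 61 g C, 6.827 g H, 32.173 g F.
n(C) = 61/12.01 = 5.079, n(H) = 6.827/1.008 = 6.773, n(F) = 32.173/19.00 = 1.693
Smallest is F at 1.693 mol; normalising gives C 3.000, H 4.000, F 1.000
→ C3H4F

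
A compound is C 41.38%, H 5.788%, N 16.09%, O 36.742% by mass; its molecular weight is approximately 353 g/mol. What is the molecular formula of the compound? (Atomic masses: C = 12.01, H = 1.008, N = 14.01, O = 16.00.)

C12H20N4O8

Assume 100 g: 41.38 g C, 5.788 g H, 16.09 g N, 36.742 g O.
C: 41.38 g ÷ 12.01 g/mol = 3.445 mol
H: 5.788 g ÷ 1.008 g/mol = 5.742 mol
N: 16.09 g ÷ 14.01 g/mol = 1.148 mol
O: 36.742 g ÷ 16.00 g/mol = 2.296 mol
Ratios (÷ 1.148): C 3.000, H 5.000, N 1.000, O 2.000
≈ 3:5:1:2 → C3H5NO2
Empirical-formula mass = 87.08 g/mol
n = 353 / 87.08 = 4.05 ≈ 4
Molecular formula = (C3H5NO2)×4 = C12H20N4O8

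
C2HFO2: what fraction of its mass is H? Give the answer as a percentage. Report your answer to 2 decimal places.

Molar mass = 2(12.01) + 1(1.008) + 1(19.00) + 2(16.00) = 76.028 g/mol
Mass of H per mole = 1 × 1.008 = 1.008 g
% H = 1.008 / 76.028 × 100 = 1.33%

1.33%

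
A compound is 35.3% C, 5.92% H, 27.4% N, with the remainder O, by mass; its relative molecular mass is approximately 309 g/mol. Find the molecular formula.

C9H18N6O6

Assume 100 g: 35.3 g C, 5.92 g H, 27.4 g N, 31.38 g O.
n(C) = 35.3/12.01 = 2.939, n(H) = 5.92/1.008 = 5.873, n(N) = 27.4/14.01 = 1.956, n(O) = 31.38/16.00 = 1.961
Divide by the smallest (1.956 mol N): C 1.503, H 3.003, N 1.000, O 1.003
×2: C 3.01, H 6.01, N 2.00, O 2.01 → C3H6N2O2
Empirical-formula mass = 102.10 g/mol
n = 309 / 102.10 = 3.03 ≈ 3
Molecular formula = (C3H6N2O2)×3 = C9H18N6O6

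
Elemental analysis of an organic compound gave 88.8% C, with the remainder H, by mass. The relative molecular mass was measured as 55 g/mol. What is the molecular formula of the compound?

C4H6

Assume 100 g: 88.8 g C, 11.2 g H.
Moles — C: 88.8 / 12.01 = 7.394 mol; H: 11.2 / 1.008 = 11.11 mol
Smallest is C at 7.394 mol; normalising gives C 1.000, H 1.503
×2: C 2.00, H 3.01 → C2H3
Empirical-formula mass = 27.04 g/mol
n = 55 / 27.04 = 2.03 ≈ 2
Molecular formula = (C2H3)×2 = C4H6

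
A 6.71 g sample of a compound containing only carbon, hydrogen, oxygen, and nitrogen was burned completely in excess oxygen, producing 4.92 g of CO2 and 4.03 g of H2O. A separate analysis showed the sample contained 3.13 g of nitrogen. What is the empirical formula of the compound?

CH4N2O

mol C = 4.92 / 44.01 = 0.1118; mass C = 0.1118 × 12.01 = 1.343 g
mol H = 2 × (4.03 / 18.02) = 0.4473; mass H = 0.4473 × 1.008 = 0.4509 g
mol N = 3.13 / 14.01 = 0.2234
mass O = 6.71 − (4.923) = 1.787 g → mol O = 0.1117
Ratios (÷ 0.1117): C 1.001, H 4.006, N 2.001, O 1.000
Ratio ≈ 1:4:2:1, so the empirical formula is CH4N2O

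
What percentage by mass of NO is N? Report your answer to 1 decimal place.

Molar mass = 1(14.01) + 1(16.00) = 30.010 g/mol
Mass of N per mole = 1 × 14.01 = 14.010 g
% N = 14.010 / 30.010 × 100 = 46.7%

46.7%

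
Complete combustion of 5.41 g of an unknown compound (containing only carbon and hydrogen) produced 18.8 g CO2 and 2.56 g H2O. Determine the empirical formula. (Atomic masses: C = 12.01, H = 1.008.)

mol C = 18.8 / 44.01 = 0.4272; mass C = 0.4272 × 12.01 = 5.130 g
mol H = 2 × (2.56 / 18.02) = 0.2841; mass H = 0.2841 × 1.008 = 0.2864 g
Divide by the smallest (0.2841 mol H): C 1.503, H 1.000
×2: C 3.01, H 2.00 → C3H2

C3H2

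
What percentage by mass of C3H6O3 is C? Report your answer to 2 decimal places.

40.00%

Molar mass = 3(12.01) + 6(1.008) + 3(16.00) = 90.078 g/mol
Mass of C per mole = 3 × 12.01 = 36.030 g
% C = 36.030 / 90.078 × 100 = 40.00%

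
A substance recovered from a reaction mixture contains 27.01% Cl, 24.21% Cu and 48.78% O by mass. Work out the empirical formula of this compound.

Assume 100 g: 27.01 g Cl, 24.21 g Cu, 48.78 g O.
n(Cl) = 27.01/35.45 = 0.7619, n(Cu) = 24.21/63.55 = 0.381, n(O) = 48.78/16.00 = 3.049
Smallest is Cu at 0.381 mol; normalising gives Cl 2.000, Cu 1.000, O 8.003
Ratio ≈ 2:1:8, so the empirical formula is Cl2CuO8

Cl2CuO8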